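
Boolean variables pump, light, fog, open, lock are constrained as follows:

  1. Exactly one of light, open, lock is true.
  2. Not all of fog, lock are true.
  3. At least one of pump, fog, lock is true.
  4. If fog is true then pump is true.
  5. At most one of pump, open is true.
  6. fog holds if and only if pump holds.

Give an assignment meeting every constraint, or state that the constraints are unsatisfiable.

pump = False, light = False, fog = False, open = False, lock = True

  (1) {light, open, lock}: 1 true — exactly one ✓
  (2) {fog, lock}: 1/2 true — not all ✓
  (3) {pump, fog, lock}: 1 true — at least one ✓
  (4) fog=F ⇒ pump: vacuous ✓
  (5) {pump, open}: 0 true — at most one ✓
  (6) fog=F, pump=F — same ✓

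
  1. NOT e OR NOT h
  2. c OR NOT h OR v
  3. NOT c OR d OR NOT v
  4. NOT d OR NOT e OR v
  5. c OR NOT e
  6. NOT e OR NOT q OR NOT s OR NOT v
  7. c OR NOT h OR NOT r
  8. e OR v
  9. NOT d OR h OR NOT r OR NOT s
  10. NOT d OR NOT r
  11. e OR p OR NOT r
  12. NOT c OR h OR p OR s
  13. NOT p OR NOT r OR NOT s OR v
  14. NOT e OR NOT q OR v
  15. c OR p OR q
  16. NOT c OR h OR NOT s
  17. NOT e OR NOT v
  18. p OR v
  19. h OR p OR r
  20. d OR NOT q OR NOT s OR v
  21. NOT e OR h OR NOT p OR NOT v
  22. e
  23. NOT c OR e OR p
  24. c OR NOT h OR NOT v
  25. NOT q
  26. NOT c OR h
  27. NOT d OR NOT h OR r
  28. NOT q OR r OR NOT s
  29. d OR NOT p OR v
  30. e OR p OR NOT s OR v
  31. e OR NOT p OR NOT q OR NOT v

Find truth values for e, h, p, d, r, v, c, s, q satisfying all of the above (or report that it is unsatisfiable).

UNSATISFIABLE

Case e = True:
  (NOT e OR NOT h) forces h = False.
  (c OR NOT e) forces c = True.
  Clause (NOT c OR h) is falsified — contradiction.
Case e = False:
  Clause (e) is falsified — contradiction.
Both cases fail, so the formula is unsatisfiable.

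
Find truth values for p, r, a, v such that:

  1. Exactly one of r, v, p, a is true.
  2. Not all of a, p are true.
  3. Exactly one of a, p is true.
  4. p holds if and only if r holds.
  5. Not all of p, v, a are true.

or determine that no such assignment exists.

p = False, r = False, a = True, v = False

  (1) {r, v, p, a}: 1 true — exactly one ✓
  (2) {a, p}: 1/2 true — not all ✓
  (3) {a, p}: 1 true — exactly one ✓
  (4) p=F, r=F — same ✓
  (5) {p, v, a}: 1/3 true — not all ✓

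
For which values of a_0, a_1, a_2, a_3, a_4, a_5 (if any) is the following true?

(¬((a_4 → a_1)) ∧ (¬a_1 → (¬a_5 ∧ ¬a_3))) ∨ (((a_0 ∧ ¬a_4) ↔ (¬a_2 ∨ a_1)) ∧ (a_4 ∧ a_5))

a_0: True, a_1: False, a_2: True, a_3: False, a_4: True, a_5: True

  (¬((a_4 → a_1)) ∧ (¬a_1 → (¬a_5 ∧ ¬a_3))) ∨ (((a_0 ∧ ¬a_4) ↔ (¬a_2 ∨ a_1)) ∧ (a_4 ∧ a_5)) = True
    ¬((a_4 → a_1)) ∧ (¬a_1 → (¬a_5 ∧ ¬a_3)) = False
      ¬((a_4 → a_1)) = True
        a_4 → a_1 = False
      ¬a_1 → (¬a_5 ∧ ¬a_3) = False
        ¬a_1 = True
        ¬a_5 ∧ ¬a_3 = False
          ¬a_5 = False
          ¬a_3 = True
    ((a_0 ∧ ¬a_4) ↔ (¬a_2 ∨ a_1)) ∧ (a_4 ∧ a_5) = True
      (a_0 ∧ ¬a_4) ↔ (¬a_2 ∨ a_1) = True
        a_0 ∧ ¬a_4 = False
          ¬a_4 = False
        ¬a_2 ∨ a_1 = False
          ¬a_2 = False
      a_4 ∧ a_5 = True
The formula evaluates to True.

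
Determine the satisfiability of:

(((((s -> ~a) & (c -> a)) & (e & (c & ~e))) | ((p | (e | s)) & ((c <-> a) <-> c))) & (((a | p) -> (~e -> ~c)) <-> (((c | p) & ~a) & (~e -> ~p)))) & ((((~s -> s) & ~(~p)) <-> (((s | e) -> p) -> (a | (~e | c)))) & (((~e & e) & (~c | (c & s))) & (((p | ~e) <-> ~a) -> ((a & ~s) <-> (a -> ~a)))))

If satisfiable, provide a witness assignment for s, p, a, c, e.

Case e = True: the conjunct ~e is False.
Case e = False: the conjunct e is False.
Both cases fail — unsatisfiable.

No satisfying assignment exists.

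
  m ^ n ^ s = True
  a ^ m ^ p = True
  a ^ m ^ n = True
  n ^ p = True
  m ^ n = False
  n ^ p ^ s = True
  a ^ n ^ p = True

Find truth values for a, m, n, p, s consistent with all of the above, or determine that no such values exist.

UNSATISFIABLE

Adding constraints 2, 3, 4 mod 2: every variable appears an even number of times on the left, so the left side is 0.
But the right sides sum to 1 (mod 2). 0 ≠ 1 — the system is inconsistent.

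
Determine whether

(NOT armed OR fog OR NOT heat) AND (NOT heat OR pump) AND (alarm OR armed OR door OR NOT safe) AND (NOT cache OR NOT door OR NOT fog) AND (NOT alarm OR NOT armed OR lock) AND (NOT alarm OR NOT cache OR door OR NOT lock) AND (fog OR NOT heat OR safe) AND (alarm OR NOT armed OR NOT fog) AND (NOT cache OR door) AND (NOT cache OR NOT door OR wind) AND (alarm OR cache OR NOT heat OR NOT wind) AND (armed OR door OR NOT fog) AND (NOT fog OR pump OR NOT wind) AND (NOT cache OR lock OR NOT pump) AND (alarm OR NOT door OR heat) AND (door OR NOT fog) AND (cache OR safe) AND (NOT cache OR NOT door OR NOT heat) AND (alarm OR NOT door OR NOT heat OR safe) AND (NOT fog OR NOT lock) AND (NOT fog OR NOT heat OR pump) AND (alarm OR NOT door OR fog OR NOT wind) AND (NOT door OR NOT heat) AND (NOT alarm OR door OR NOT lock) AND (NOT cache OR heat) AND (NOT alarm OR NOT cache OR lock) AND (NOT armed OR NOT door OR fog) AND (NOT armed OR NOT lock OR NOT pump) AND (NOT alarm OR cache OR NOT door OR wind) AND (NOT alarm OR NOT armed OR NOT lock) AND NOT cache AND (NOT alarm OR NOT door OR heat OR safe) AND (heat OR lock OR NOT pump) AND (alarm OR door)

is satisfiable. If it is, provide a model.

Unit clause (NOT cache) forces cache = False.
In (cache OR safe) only safe is left, so safe = True.
Set fog = False.
Set door = False.
  then (alarm OR door) forces alarm = True.
  then (NOT alarm OR door OR NOT lock) forces lock = False.
  then (NOT alarm OR NOT armed OR lock) forces armed = False.
Set heat = True.
  then (NOT heat OR pump) forces pump = True.
Set wind = True.
All clauses satisfied.

safe: True, fog: False, cache: False, door: False, heat: True, pump: True, lock: False, wind: True, alarm: True, armed: False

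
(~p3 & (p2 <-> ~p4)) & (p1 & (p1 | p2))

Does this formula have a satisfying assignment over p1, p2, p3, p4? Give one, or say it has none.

p1 = True, p2 = True, p3 = False, p4 = False

  ~p3 & (p2 <-> ~p4) = True
    ~p3 = True
    p2 <-> ~p4 = True
      ~p4 = True
  p1 & (p1 | p2) = True
    p1 | p2 = True
Both conjuncts True, so the formula holds.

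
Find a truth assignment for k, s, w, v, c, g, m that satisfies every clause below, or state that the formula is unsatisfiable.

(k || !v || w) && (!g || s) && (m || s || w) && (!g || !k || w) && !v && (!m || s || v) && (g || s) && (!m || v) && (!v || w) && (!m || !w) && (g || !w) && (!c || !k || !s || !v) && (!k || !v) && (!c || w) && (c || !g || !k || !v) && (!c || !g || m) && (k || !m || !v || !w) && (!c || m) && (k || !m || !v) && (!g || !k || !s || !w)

Unit clause (!v) forces v = False.
In (!m || v) only !m is left, so m = False.
In (!c || m) only !c is left, so c = False.
Set k = False.
Set s = True.
Set w = False.
Set g = True.
All clauses satisfied.

k: False, s: True, w: False, v: False, c: False, g: True, m: False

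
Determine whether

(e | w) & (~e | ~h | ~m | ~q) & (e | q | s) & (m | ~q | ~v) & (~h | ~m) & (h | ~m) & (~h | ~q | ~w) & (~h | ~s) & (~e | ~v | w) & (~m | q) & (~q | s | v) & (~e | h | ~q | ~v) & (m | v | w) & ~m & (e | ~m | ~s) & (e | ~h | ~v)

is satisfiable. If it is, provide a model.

m=F; q=F; w=T; e=T; v=T; h=F; s=T

Unit clause (~m) forces m = False.
Set q = False.
Try w = False:
  (e | w) forces e = True.
  (~e | ~v | w) forces v = False.
  clause (m | v | w) is falsified — backtrack.
So w = True.
Set e = True.
Set v = True.
Set h = False.
Set s = True.
All clauses satisfied.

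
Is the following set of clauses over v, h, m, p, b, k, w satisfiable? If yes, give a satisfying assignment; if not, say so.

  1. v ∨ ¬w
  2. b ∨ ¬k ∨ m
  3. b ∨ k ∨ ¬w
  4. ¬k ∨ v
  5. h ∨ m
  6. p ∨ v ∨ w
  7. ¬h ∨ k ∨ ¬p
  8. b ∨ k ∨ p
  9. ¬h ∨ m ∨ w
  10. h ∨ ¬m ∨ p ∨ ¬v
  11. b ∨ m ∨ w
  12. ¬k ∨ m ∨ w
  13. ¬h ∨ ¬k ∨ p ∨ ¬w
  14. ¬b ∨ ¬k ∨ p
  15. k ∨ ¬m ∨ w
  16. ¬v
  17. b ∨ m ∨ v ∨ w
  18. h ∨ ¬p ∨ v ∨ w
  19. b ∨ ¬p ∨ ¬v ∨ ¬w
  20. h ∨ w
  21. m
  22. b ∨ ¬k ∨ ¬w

Case m = True:
  (¬v) forces v = False.
  (v ∨ ¬w) forces w = False.
  (¬k ∨ v) forces k = False.
  Clause (k ∨ ¬m ∨ w) is falsified — contradiction.
Case m = False:
  Clause (m) is falsified — contradiction.
Both cases fail, so the formula is unsatisfiable.

The formula is unsatisfiable.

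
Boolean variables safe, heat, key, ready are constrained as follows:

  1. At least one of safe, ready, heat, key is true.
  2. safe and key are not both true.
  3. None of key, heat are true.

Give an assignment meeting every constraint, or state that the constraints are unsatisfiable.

safe = True, heat = False, key = False, ready = True

  (1) {safe, ready, heat, key}: 2 true — at least one ✓
  (2) safe=T, key=F — not both ✓
  (3) {key, heat}: 0 true — none ✓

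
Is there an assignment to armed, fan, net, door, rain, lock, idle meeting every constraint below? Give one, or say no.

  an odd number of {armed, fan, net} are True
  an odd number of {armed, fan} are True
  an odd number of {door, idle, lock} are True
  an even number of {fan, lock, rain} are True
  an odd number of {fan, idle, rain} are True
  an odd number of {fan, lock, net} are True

armed = False; fan = True; net = False; door = False; rain = True; lock = False; idle = True

{armed, fan, net}: 1 true → odd ✓
{armed, fan}: 1 true → odd ✓
{door, idle, lock}: 1 true → odd ✓
{fan, lock, rain}: 2 true → even ✓
{fan, idle, rain}: 3 true → odd ✓
{fan, lock, net}: 1 true → odd ✓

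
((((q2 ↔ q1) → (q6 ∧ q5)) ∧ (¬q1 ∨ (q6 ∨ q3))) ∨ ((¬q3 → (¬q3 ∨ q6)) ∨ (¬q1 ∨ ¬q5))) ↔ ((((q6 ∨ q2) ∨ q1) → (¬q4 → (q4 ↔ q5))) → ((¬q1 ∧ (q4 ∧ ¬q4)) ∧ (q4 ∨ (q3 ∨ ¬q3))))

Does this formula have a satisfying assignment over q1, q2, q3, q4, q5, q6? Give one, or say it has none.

q1: False; q2: True; q3: True; q4: False; q5: True; q6: True

  ((((q2 ↔ q1) → (q6 ∧ q5)) ∧ (¬q1 ∨ (q6 ∨ q3))) ∨ ((¬q3 → (¬q3 ∨ q6)) ∨ (¬q1 ∨ ¬q5))) ↔ ((((q6 ∨ q2) ∨ q1) → (¬q4 → (q4 ↔ q5))) → ((¬q1 ∧ (q4 ∧ ¬q4)) ∧ (q4 ∨ (q3 ∨ ¬q3)))) = True
    (((q2 ↔ q1) → (q6 ∧ q5)) ∧ (¬q1 ∨ (q6 ∨ q3))) ∨ ((¬q3 → (¬q3 ∨ q6)) ∨ (¬q1 ∨ ¬q5)) = True
      ((q2 ↔ q1) → (q6 ∧ q5)) ∧ (¬q1 ∨ (q6 ∨ q3)) = True
        (q2 ↔ q1) → (q6 ∧ q5) = True
          q2 ↔ q1 = False
          q6 ∧ q5 = True
        ¬q1 ∨ (q6 ∨ q3) = True
          ¬q1 = True
          q6 ∨ q3 = True
      (¬q3 → (¬q3 ∨ q6)) ∨ (¬q1 ∨ ¬q5) = True
        ¬q3 → (¬q3 ∨ q6) = True
          ¬q3 = False
          ¬q3 ∨ q6 = True
            ¬q3 = False
        ¬q1 ∨ ¬q5 = True
          ¬q1 = True
          ¬q5 = False
    (((q6 ∨ q2) ∨ q1) → (¬q4 → (q4 ↔ q5))) → ((¬q1 ∧ (q4 ∧ ¬q4)) ∧ (q4 ∨ (q3 ∨ ¬q3))) = True
      ((q6 ∨ q2) ∨ q1) → (¬q4 → (q4 ↔ q5)) = False
        (q6 ∨ q2) ∨ q1 = True
          q6 ∨ q2 = True
        ¬q4 → (q4 ↔ q5) = False
          ¬q4 = True
          q4 ↔ q5 = False
      (¬q1 ∧ (q4 ∧ ¬q4)) ∧ (q4 ∨ (q3 ∨ ¬q3)) = False
        ¬q1 ∧ (q4 ∧ ¬q4) = False
          ¬q1 = True
          q4 ∧ ¬q4 = False
            ¬q4 = True
        q4 ∨ (q3 ∨ ¬q3) = True
          q3 ∨ ¬q3 = True
            ¬q3 = False
The formula evaluates to True.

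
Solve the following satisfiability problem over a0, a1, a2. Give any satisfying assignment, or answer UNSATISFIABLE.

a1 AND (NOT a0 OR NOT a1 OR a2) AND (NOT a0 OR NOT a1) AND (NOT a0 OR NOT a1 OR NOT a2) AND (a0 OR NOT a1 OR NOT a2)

Unit clause (a1) forces a1 = True.
In (NOT a0 OR NOT a1) only NOT a0 is left, so a0 = False.
In (a0 OR NOT a1 OR NOT a2) only NOT a2 is left, so a2 = False.
Check each clause:
  (a1): a1 holds.
  (NOT a0 OR NOT a1 OR a2): NOT a0 holds.
  (NOT a0 OR NOT a1): NOT a0 holds.
  (NOT a0 OR NOT a1 OR NOT a2): NOT a0 holds.
  (a0 OR NOT a1 OR NOT a2): NOT a2 holds.
All clauses satisfied.

a0 = False, a1 = True, a2 = False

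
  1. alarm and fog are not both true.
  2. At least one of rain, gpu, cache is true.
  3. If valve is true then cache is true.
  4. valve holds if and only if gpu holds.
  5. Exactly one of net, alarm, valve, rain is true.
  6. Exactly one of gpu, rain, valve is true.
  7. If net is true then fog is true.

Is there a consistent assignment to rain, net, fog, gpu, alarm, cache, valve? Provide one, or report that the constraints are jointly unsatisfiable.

rain = True, net = False, fog = True, gpu = False, alarm = False, cache = False, valve = False

  (1) alarm=F, fog=T — not both ✓
  (2) {rain, gpu, cache}: 1 true — at least one ✓
  (3) valve=F ⇒ cache: vacuous ✓
  (4) valve=F, gpu=F — same ✓
  (5) {net, alarm, valve, rain}: 1 true — exactly one ✓
  (6) {gpu, rain, valve}: 1 true — exactly one ✓
  (7) net=F ⇒ fog: vacuous ✓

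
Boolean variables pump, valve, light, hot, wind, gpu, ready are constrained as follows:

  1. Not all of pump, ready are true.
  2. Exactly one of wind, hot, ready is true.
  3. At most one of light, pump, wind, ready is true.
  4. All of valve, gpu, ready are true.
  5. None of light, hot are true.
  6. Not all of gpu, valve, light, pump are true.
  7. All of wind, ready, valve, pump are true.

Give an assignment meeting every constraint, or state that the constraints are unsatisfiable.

The formula is unsatisfiable.

Case pump = True:
  (1) with pump=T forces ready = False.
  Constraint (4) is violated (ready=F) — contradiction.
Case pump = False:
  Constraint (7) is violated (pump=F) — contradiction.
Both cases fail — unsatisfiable.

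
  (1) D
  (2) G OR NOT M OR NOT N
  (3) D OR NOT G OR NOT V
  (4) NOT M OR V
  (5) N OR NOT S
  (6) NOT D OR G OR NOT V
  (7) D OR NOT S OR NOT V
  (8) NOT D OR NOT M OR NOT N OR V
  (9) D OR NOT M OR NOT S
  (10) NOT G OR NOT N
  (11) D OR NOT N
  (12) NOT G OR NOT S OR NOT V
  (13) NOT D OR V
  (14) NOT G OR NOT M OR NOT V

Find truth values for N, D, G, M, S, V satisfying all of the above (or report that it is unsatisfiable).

Unit clause (D) forces D = True.
In (NOT D OR V) only V is left, so V = True.
In (NOT D OR G OR NOT V) only G is left, so G = True.
In (NOT G OR NOT N) only NOT N is left, so N = False.
In (NOT G OR NOT S OR NOT V) only NOT S is left, so S = False.
In (NOT G OR NOT M OR NOT V) only NOT M is left, so M = False.
All clauses satisfied.

N = False; D = True; G = True; M = False; S = False; V = True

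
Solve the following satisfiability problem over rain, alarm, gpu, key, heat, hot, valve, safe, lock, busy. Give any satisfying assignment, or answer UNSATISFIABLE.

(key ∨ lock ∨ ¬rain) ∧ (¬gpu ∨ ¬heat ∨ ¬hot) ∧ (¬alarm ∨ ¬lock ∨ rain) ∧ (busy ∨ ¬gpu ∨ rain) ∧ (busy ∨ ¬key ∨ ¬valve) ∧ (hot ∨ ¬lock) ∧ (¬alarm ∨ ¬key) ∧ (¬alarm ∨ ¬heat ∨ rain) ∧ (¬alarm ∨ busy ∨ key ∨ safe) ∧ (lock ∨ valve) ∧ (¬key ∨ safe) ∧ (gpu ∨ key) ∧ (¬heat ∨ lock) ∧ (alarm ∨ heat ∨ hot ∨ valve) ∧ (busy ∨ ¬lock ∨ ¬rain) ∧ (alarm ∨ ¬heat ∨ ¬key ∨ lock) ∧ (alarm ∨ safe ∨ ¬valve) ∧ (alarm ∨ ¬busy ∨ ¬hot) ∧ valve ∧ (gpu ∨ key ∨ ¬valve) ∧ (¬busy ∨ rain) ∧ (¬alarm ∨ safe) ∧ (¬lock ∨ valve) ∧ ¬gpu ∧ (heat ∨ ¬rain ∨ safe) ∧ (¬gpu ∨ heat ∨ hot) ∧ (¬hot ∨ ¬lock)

Unit clause (valve) forces valve = True.
Unit clause (¬gpu) forces gpu = False.
In (gpu ∨ key) only key is left, so key = True.
In (busy ∨ ¬key ∨ ¬valve) only busy is left, so busy = True.
In (¬alarm ∨ ¬key) only ¬alarm is left, so alarm = False.
In (¬key ∨ safe) only safe is left, so safe = True.
In (alarm ∨ ¬busy ∨ ¬hot) only ¬hot is left, so hot = False.
In (¬busy ∨ rain) only rain is left, so rain = True.
In (hot ∨ ¬lock) only ¬lock is left, so lock = False.
In (¬heat ∨ lock) only ¬heat is left, so heat = False.
All clauses satisfied.

rain=T, alarm=F, gpu=F, key=T, heat=F, hot=F, valve=T, safe=T, lock=F, busy=T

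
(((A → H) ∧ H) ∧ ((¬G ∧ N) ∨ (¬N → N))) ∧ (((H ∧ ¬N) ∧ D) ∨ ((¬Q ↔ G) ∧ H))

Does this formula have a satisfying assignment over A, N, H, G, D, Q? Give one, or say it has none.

A = False, N = True, H = True, G = False, D = False, Q = True

  ((A → H) ∧ H) ∧ ((¬G ∧ N) ∨ (¬N → N)) = True
    (A → H) ∧ H = True
      A → H = True
    (¬G ∧ N) ∨ (¬N → N) = True
      ¬G ∧ N = True
        ¬G = True
      ¬N → N = True
        ¬N = False
  ((H ∧ ¬N) ∧ D) ∨ ((¬Q ↔ G) ∧ H) = True
    (H ∧ ¬N) ∧ D = False
      H ∧ ¬N = False
        ¬N = False
    (¬Q ↔ G) ∧ H = True
      ¬Q ↔ G = True
        ¬Q = False
Both conjuncts True, so the formula holds.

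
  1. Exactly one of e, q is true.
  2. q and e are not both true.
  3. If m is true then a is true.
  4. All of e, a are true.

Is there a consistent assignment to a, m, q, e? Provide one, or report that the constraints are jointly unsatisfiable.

a = True; m = True; q = False; e = True

  (1) {e, q}: 1 true — exactly one ✓
  (2) q=F, e=T — not both ✓
  (3) m=T ⇒ a: T ✓
  (4) {e, a}: all 2 true ✓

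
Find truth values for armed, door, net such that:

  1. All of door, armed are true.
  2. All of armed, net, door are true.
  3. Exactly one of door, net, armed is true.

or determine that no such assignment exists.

Case armed = True:
  (1) forces door = True.
  Constraint (3) is violated (door=T, armed=T) — contradiction.
Case armed = False:
  Constraint (1) is violated (armed=F) — contradiction.
Both cases fail — unsatisfiable.

UNSATISFIABLE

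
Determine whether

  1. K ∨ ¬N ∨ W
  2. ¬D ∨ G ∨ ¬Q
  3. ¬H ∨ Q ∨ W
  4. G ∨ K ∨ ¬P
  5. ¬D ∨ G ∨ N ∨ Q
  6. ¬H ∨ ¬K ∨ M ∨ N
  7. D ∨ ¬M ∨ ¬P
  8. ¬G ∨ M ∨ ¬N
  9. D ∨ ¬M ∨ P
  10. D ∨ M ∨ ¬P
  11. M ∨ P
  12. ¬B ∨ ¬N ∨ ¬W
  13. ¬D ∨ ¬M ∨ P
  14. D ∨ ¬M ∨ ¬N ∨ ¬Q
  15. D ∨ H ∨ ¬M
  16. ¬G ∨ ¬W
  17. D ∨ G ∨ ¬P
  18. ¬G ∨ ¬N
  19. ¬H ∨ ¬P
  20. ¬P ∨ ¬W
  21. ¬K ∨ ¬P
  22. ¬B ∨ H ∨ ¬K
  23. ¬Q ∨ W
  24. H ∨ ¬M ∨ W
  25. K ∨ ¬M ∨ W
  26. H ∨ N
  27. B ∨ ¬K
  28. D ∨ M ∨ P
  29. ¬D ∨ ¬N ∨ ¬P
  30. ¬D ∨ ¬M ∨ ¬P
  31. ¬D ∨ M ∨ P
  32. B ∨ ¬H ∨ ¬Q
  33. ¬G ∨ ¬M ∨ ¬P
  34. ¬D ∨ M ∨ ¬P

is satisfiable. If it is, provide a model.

Case P = True:
  (¬H ∨ ¬P) forces H = False.
  (¬P ∨ ¬W) forces W = False.
  (¬K ∨ ¬P) forces K = False.
  (K ∨ ¬N ∨ W) forces N = False.
  Clause (H ∨ N) is falsified — contradiction.
Case P = False:
  (M ∨ P) forces M = True.
  (D ∨ ¬M ∨ P) forces D = True.
  Clause (¬D ∨ ¬M ∨ P) is falsified — contradiction.
Both cases fail, so the formula is unsatisfiable.

The formula is unsatisfiable.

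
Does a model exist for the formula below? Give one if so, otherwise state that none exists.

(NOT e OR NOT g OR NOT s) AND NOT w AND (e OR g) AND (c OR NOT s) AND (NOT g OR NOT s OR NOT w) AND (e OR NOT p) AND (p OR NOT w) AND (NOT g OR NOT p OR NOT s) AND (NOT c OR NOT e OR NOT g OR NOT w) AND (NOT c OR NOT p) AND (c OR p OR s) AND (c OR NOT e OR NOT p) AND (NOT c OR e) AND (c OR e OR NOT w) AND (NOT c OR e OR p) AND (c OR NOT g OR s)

s=F; w=F; p=F; e=T; g=T; c=T

Unit clause (NOT w) forces w = False.
Set s = False.
Try p = True:
  (e OR NOT p) forces e = True.
  (NOT c OR NOT p) forces c = False.
  clause (c OR NOT e OR NOT p) is falsified — backtrack.
So p = False.
  then (c OR p OR s) forces c = True.
  then (NOT c OR e) forces e = True.
Set g = True.
All clauses satisfied.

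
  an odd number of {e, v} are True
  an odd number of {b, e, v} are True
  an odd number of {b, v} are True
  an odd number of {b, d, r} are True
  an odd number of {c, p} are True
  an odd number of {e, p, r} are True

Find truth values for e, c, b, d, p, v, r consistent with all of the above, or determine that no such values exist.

e=F, c=T, b=F, d=F, p=F, v=T, r=T

{e, v}: 1 true → odd ✓
{b, e, v}: 1 true → odd ✓
{b, v}: 1 true → odd ✓
{b, d, r}: 1 true → odd ✓
{c, p}: 1 true → odd ✓
{e, p, r}: 1 true → odd ✓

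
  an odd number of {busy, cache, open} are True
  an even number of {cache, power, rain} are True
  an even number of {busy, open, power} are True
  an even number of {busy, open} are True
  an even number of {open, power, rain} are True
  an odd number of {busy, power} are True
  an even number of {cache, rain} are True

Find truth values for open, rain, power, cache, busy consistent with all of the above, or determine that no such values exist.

open: True, rain: True, power: False, cache: True, busy: True

{busy, cache, open}: 3 true → odd ✓
{cache, power, rain}: 2 true → even ✓
{busy, open, power}: 2 true → even ✓
{busy, open}: 2 true → even ✓
{open, power, rain}: 2 true → even ✓
{busy, power}: 1 true → odd ✓
{cache, rain}: 2 true → even ✓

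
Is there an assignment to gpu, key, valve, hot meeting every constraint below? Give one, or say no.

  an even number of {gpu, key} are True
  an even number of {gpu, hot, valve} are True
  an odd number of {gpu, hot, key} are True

gpu: False, key: False, valve: True, hot: True

{gpu, key}: 0 true → even ✓
{gpu, hot, valve}: 2 true → even ✓
{gpu, hot, key}: 1 true → odd ✓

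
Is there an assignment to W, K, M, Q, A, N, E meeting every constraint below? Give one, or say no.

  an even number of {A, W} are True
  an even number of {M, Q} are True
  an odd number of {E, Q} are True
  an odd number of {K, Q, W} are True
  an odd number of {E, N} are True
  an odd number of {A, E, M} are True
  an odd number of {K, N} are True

W: False, K: True, M: False, Q: False, A: False, N: False, E: True

{A, W}: 0 true → even ✓
{M, Q}: 0 true → even ✓
{E, Q}: 1 true → odd ✓
{K, Q, W}: 1 true → odd ✓
{E, N}: 1 true → odd ✓
{A, E, M}: 1 true → odd ✓
{K, N}: 1 true → odd ✓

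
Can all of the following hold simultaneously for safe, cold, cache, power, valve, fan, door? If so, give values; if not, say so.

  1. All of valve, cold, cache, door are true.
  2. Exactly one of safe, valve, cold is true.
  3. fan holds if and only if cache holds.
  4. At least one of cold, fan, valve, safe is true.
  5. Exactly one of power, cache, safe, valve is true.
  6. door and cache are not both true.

No satisfying assignment exists.

Case valve = True:
  (1) forces cold = True.
  Constraint (2) is violated (valve=T, cold=T) — contradiction.
Case valve = False:
  Constraint (1) is violated (valve=F) — contradiction.
Both cases fail — unsatisfiable.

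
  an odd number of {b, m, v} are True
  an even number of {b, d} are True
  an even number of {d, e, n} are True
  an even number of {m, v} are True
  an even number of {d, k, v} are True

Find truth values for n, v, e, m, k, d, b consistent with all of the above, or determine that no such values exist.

n: False; v: True; e: True; m: True; k: False; d: True; b: True

{b, m, v}: 3 true → odd ✓
{b, d}: 2 true → even ✓
{d, e, n}: 2 true → even ✓
{m, v}: 2 true → even ✓
{d, k, v}: 2 true → even ✓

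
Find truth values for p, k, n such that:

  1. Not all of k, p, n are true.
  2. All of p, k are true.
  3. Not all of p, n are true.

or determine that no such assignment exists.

p = True, k = True, n = False

  (1) {k, p, n}: 2/3 true — not all ✓
  (2) {p, k}: all 2 true ✓
  (3) {p, n}: 1/2 true — not all ✓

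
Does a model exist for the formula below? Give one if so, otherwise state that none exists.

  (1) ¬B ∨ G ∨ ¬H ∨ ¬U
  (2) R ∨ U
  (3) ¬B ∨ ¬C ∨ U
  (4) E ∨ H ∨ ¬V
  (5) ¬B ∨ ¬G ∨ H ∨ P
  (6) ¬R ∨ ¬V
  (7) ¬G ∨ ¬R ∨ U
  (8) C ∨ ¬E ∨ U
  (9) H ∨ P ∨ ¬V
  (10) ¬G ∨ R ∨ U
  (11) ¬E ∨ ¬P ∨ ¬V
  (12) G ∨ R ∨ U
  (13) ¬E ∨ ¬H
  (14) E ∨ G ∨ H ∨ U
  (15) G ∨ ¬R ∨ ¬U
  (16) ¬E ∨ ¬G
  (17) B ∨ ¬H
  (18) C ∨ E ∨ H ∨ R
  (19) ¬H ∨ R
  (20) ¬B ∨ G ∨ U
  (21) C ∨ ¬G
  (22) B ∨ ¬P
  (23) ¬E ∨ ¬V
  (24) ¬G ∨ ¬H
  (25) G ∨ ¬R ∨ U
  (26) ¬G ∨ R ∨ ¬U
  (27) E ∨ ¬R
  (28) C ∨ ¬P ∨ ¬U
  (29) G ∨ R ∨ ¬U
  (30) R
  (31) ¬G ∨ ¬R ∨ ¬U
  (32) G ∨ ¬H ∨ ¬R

Case R = True:
  (¬R ∨ ¬V) forces V = False.
  (E ∨ ¬R) forces E = True.
  (¬E ∨ ¬H) forces H = False.
  (¬E ∨ ¬G) forces G = False.
  (G ∨ ¬R ∨ ¬U) forces U = False.
  Clause (G ∨ ¬R ∨ U) is falsified — contradiction.
Case R = False:
  Clause (R) is falsified — contradiction.
Both cases fail, so the formula is unsatisfiable.

Unsatisfiable — no assignment works.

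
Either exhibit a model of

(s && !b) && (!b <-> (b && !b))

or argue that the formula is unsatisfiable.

Unsatisfiable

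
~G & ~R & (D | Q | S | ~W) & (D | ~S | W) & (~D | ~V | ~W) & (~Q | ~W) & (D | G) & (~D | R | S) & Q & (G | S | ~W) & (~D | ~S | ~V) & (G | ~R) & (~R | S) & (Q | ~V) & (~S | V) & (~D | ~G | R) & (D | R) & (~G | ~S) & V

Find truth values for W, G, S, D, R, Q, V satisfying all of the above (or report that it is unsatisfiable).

Case V = True:
  (~G) forces G = False.
  (~R) forces R = False.
  (D | G) forces D = True.
  (~D | ~V | ~W) forces W = False.
  (~D | R | S) forces S = True.
  Clause (~D | ~S | ~V) is falsified — contradiction.
Case V = False:
  Clause (V) is falsified — contradiction.
Both cases fail, so the formula is unsatisfiable.

The formula is unsatisfiable.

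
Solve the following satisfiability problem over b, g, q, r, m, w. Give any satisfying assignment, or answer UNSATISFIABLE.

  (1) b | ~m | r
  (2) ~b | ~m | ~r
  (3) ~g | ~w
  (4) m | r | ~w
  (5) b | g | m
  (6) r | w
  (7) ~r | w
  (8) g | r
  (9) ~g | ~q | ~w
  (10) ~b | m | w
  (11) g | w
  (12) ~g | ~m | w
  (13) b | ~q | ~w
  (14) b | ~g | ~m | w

Set b = True.
Set g = False.
  then (g | r) forces r = True.
  then (g | w) forces w = True.
  then (~b | ~m | ~r) forces m = False.
Set q = False.
All clauses satisfied.

b: True, g: False, q: False, r: True, m: False, w: True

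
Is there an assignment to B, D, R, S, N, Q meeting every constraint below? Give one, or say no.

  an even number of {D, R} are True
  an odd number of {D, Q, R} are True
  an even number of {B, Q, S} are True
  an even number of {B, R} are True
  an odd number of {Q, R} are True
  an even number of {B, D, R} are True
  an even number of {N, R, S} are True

B = False; D = False; R = False; S = True; N = True; Q = True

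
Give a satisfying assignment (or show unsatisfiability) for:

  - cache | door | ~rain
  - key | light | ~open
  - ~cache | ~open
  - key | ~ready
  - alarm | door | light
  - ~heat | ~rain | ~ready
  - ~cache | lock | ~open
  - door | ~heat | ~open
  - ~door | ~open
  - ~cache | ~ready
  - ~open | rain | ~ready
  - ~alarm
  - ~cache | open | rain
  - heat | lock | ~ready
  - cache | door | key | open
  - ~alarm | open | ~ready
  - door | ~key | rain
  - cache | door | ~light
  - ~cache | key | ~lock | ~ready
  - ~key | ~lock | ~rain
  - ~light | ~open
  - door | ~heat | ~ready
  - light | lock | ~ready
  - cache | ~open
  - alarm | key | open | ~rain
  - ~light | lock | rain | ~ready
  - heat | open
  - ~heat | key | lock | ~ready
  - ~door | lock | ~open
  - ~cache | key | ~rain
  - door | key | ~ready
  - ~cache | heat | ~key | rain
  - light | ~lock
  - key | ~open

light = False, open = False, rain = False, heat = True, lock = False, alarm = False, door = True, key = True, ready = False, cache = False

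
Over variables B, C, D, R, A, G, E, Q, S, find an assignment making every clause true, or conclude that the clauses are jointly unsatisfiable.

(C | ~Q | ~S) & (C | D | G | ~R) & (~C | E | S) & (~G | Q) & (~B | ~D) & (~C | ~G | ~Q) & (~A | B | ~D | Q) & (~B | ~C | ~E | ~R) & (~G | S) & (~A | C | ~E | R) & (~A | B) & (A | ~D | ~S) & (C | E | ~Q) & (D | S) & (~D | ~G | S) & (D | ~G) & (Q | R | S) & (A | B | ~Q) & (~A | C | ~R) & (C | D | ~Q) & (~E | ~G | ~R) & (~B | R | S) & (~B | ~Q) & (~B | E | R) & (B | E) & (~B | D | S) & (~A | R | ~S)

B = False, C = True, D = False, R = True, A = False, G = False, E = True, Q = False, S = True

Set B = False.
  then (~A | B) forces A = False.
  then (A | B | ~Q) forces Q = False.
  then (B | E) forces E = True.
  then (~G | Q) forces G = False.
Set C = True.
Set D = False.
  then (D | S) forces S = True.
Set R = True.
All clauses satisfied.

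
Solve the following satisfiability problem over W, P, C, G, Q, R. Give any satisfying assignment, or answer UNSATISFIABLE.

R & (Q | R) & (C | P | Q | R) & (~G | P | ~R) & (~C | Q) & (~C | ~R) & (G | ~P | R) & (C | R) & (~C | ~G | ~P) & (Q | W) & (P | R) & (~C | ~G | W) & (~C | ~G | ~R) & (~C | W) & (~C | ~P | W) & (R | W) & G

Unit clause (R) forces R = True.
In (~C | ~R) only ~C is left, so C = False.
Unit clause (G) forces G = True.
In (~G | P | ~R) only P is left, so P = True.
Set W = False.
  then (Q | W) forces Q = True.
All clauses satisfied.

W=F, P=T, C=F, G=T, Q=T, R=T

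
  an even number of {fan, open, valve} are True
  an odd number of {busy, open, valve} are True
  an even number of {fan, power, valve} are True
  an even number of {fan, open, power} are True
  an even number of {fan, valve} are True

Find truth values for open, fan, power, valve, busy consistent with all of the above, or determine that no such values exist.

open = False, fan = False, power = False, valve = False, busy = True

{fan, open, valve}: 0 true → even ✓
{busy, open, valve}: 1 true → odd ✓
{fan, power, valve}: 0 true → even ✓
{fan, open, power}: 0 true → even ✓
{fan, valve}: 0 true → even ✓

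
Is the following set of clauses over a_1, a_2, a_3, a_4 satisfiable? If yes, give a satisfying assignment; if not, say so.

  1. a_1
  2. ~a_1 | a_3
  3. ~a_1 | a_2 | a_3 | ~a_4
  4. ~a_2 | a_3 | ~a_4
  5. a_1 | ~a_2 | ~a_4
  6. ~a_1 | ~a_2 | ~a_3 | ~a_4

Unit clause (a_1) forces a_1 = True.
In (~a_1 | a_3) only a_3 is left, so a_3 = True.
Set a_2 = False.
Set a_4 = True.
Check each clause:
  (a_1): a_1 holds.
  (~a_1 | a_3): a_3 holds.
  (~a_1 | a_2 | a_3 | ~a_4): a_3 holds.
  (~a_2 | a_3 | ~a_4): ~a_2 holds.
  (a_1 | ~a_2 | ~a_4): a_1 holds.
  (~a_1 | ~a_2 | ~a_3 | ~a_4): ~a_2 holds.
All clauses satisfied.

a_1 = True, a_2 = False, a_3 = True, a_4 = True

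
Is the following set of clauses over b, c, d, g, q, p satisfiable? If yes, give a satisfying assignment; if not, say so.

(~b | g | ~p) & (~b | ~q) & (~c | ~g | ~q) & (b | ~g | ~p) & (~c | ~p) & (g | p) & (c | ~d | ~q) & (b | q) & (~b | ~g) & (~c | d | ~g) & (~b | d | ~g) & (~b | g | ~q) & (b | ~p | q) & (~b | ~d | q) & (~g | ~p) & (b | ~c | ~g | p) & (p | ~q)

Try b = True:
  (~b | ~q) forces q = False.
  (~b | ~g) forces g = False.
  (~b | g | ~p) forces p = False.
  clause (g | p) is falsified — backtrack.
So b = False.
  then (b | q) forces q = True.
  then (p | ~q) forces p = True.
  then (b | ~g | ~p) forces g = False.
  then (~c | ~p) forces c = False.
  then (c | ~d | ~q) forces d = False.
All clauses satisfied.

b: False, c: False, d: False, g: False, q: True, p: True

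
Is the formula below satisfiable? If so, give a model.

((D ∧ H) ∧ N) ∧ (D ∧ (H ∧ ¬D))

UNSATISFIABLE

Case D = True: the conjunct ¬D is False.
Case D = False: the conjunct D is False.
Both cases fail — unsatisfiable.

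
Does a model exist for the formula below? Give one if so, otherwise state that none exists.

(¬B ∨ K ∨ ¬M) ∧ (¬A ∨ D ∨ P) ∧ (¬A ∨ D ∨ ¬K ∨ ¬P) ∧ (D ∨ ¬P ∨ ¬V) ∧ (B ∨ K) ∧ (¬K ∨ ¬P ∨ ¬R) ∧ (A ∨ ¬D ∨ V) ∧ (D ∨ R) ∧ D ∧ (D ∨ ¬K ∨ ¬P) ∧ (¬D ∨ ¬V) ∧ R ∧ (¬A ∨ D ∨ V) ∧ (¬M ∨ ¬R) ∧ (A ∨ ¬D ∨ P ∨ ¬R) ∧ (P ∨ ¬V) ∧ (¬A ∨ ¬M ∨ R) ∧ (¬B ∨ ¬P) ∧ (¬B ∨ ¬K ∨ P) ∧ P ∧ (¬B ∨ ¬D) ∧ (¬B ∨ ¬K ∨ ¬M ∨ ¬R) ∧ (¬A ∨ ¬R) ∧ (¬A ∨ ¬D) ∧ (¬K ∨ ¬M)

Case D = True:
  (¬D ∨ ¬V) forces V = False.
  (A ∨ ¬D ∨ V) forces A = True.
  Clause (¬A ∨ ¬D) is falsified — contradiction.
Case D = False:
  Clause (D) is falsified — contradiction.
Both cases fail, so the formula is unsatisfiable.

The formula is unsatisfiable.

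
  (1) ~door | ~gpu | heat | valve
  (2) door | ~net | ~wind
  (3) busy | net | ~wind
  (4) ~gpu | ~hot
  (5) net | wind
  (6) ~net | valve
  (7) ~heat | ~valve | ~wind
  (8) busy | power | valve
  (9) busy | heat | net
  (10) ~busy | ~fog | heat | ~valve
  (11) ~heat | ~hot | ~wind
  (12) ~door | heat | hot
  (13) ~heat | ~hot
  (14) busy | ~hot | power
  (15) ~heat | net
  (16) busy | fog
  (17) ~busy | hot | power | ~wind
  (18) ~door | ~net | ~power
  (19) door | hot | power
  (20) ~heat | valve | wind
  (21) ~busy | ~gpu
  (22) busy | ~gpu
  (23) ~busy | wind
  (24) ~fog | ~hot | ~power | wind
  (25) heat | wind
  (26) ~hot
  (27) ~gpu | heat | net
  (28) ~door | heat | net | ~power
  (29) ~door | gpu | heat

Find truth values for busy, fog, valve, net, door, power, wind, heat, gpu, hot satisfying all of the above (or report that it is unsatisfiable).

busy=T, fog=F, valve=F, net=F, door=F, power=T, wind=T, heat=F, gpu=F, hot=F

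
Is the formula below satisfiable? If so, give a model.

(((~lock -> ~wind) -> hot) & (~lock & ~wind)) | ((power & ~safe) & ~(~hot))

hot = True; wind = False; lock = False; safe = True; power = True

  (((~lock -> ~wind) -> hot) & (~lock & ~wind)) | ((power & ~safe) & ~(~hot)) = True
    ((~lock -> ~wind) -> hot) & (~lock & ~wind) = True
      (~lock -> ~wind) -> hot = True
        ~lock -> ~wind = True
          ~lock = True
          ~wind = True
      ~lock & ~wind = True
        ~lock = True
        ~wind = True
    (power & ~safe) & ~(~hot) = False
      power & ~safe = False
        ~safe = False
      ~(~hot) = True
        ~hot = False
The formula evaluates to True.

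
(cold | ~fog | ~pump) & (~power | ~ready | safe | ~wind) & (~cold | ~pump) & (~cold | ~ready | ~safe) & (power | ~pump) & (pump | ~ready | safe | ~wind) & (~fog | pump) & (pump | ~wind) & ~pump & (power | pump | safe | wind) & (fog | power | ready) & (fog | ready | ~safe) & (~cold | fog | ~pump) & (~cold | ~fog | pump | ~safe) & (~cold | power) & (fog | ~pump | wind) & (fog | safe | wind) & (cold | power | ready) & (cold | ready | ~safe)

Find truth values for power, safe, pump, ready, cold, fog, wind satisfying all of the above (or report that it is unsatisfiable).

power = False, safe = True, pump = False, ready = True, cold = False, fog = False, wind = False

Unit clause (~pump) forces pump = False.
In (~fog | pump) only ~fog is left, so fog = False.
In (pump | ~wind) only ~wind is left, so wind = False.
In (fog | safe | wind) only safe is left, so safe = True.
In (fog | ready | ~safe) only ready is left, so ready = True.
In (~cold | ~ready | ~safe) only ~cold is left, so cold = False.
Set power = False.
All clauses satisfied.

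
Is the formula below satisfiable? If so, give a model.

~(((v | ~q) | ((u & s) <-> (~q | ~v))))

u = False, s = False, v = False, q = True

  ~(((v | ~q) | ((u & s) <-> (~q | ~v)))) = True
    (v | ~q) | ((u & s) <-> (~q | ~v)) = False
      v | ~q = False
        ~q = False
      (u & s) <-> (~q | ~v) = False
        u & s = False
        ~q | ~v = True
          ~q = False
          ~v = True
The formula evaluates to True.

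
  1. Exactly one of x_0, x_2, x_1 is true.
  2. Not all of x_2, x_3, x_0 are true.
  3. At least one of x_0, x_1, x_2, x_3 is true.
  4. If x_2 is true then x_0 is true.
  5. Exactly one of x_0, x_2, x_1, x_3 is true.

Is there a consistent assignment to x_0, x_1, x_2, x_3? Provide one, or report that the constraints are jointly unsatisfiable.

x_0 = True, x_1 = False, x_2 = False, x_3 = False

  (1) {x_0, x_2, x_1}: 1 true — exactly one ✓
  (2) {x_2, x_3, x_0}: 1/3 true — not all ✓
  (3) {x_0, x_1, x_2, x_3}: 1 true — at least one ✓
  (4) x_2=F ⇒ x_0: vacuous ✓
  (5) {x_0, x_2, x_1, x_3}: 1 true — exactly one ✓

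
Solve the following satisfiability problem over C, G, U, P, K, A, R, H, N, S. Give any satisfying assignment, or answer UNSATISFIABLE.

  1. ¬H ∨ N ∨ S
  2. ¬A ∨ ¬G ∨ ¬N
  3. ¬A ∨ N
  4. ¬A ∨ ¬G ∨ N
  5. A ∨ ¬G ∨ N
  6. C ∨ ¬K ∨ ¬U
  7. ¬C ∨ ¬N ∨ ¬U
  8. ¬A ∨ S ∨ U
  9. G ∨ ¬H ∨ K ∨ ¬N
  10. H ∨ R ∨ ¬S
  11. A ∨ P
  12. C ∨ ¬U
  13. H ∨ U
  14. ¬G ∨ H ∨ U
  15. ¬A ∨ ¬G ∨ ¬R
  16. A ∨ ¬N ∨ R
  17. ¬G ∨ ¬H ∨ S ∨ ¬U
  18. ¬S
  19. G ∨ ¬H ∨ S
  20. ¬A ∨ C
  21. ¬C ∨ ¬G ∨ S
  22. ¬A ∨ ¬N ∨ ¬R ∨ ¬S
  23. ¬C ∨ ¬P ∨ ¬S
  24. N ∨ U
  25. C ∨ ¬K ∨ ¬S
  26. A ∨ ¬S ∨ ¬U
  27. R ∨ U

Unit clause (¬S) forces S = False.
Set C = True.
  then (¬C ∨ ¬G ∨ S) forces G = False.
  then (G ∨ ¬H ∨ S) forces H = False.
  then (H ∨ U) forces U = True.
  then (¬C ∨ ¬N ∨ ¬U) forces N = False.
  then (¬A ∨ N) forces A = False.
  then (A ∨ P) forces P = True.
Set K = True.
Set R = True.
All clauses satisfied.

C = True; G = False; U = True; P = True; K = True; A = False; R = True; H = False; N = False; S = False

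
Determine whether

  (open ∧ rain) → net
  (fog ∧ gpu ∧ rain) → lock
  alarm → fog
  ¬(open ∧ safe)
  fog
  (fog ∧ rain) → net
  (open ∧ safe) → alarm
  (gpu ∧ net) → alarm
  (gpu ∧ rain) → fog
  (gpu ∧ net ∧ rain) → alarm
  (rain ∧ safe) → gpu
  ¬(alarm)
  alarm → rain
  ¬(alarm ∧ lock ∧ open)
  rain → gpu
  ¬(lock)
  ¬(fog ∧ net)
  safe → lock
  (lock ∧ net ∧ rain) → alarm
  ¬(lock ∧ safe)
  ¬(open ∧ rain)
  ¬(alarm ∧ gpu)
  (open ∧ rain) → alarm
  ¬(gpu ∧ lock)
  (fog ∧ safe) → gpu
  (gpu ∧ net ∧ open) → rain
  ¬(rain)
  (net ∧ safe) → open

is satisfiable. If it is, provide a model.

Unit clause (¬rain) forces rain = False.
Unit clause (¬alarm) forces alarm = False.
Unit clause (¬lock) forces lock = False.
In (lock ∨ ¬safe) only ¬safe is left, so safe = False.
Unit clause (fog) forces fog = True.
In (¬fog ∨ ¬net) only ¬net is left, so net = False.
Set open = True.
Set gpu = True.
All clauses satisfied.

rain=F, fog=T, lock=F, safe=F, open=T, net=F, gpu=T, alarm=F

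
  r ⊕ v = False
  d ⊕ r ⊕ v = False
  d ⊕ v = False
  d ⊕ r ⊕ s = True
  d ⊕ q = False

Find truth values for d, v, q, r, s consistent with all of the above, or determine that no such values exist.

d=F, v=F, q=F, r=F, s=T

r ⊕ v = F ⊕ F = False ✓
d ⊕ r ⊕ v = F ⊕ F ⊕ F = False ✓
d ⊕ v = F ⊕ F = False ✓
d ⊕ r ⊕ s = F ⊕ F ⊕ T = True ✓
d ⊕ q = F ⊕ F = False ✓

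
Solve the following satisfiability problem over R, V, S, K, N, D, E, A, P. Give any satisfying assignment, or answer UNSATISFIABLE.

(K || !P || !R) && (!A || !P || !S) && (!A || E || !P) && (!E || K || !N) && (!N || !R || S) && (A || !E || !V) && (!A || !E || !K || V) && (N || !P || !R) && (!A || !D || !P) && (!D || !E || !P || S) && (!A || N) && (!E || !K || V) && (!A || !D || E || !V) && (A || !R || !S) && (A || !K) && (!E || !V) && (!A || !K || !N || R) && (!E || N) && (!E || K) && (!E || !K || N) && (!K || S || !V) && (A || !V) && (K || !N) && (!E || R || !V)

R = False, V = False, S = False, K = False, N = False, D = True, E = False, A = False, P = True

Set R = False.
Set V = False.
Set S = False.
Try K = True:
  (!E || !K || V) forces E = False.
  (A || !K) forces A = True.
  (!A || E || !P) forces P = False.
  (!A || N) forces N = True.
  clause (!A || !K || !N || R) is falsified — backtrack.
So K = False.
  then (!E || K) forces E = False.
  then (K || !N) forces N = False.
  then (!A || N) forces A = False.
Set D = True.
Set P = True.
All clauses satisfied.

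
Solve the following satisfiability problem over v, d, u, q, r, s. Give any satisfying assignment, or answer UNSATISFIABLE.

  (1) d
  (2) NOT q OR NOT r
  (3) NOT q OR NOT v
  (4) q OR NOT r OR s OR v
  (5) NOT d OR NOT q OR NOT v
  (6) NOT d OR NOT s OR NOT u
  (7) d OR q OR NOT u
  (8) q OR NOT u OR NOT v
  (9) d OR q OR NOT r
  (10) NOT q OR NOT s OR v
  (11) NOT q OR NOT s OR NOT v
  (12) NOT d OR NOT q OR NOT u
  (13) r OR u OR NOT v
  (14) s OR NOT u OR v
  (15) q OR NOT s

v: False, d: True, u: False, q: True, r: False, s: False

Unit clause (d) forces d = True.
Set v = False.
Try u = True:
  (NOT d OR NOT s OR NOT u) forces s = False.
  clause (s OR NOT u OR v) is falsified — backtrack.
So u = False.
Set q = True.
  then (NOT q OR NOT r) forces r = False.
  then (NOT q OR NOT s OR v) forces s = False.
All clauses satisfied.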